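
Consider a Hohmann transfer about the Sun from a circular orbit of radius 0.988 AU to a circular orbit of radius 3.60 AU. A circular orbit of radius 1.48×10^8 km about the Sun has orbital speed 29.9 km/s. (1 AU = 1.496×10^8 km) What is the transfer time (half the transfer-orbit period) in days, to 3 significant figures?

t = 636 days

From the circular-orbit relation v² = μ/r at r = 1.48×10^8 km: μ = v²r = (29.9)² × 1.48×10^8 = 1.32313×10^11 km³/s².
In km: r₁ = 0.988 × 1.496×10^8 = 1.478048×10^8 km; r₂ = 3.60 × 1.496×10^8 = 5.3856×10^8 km.
The Hohmann ellipse has a_t = (r₁ + r₂)/2 = 3.431824×10^8 km.
Half the transfer-orbit period gives t = π√(a_t³/μ) = 5.491×10^7 s.
Converting: 5.491×10^7 s ÷ 86400 s/day = 636 days.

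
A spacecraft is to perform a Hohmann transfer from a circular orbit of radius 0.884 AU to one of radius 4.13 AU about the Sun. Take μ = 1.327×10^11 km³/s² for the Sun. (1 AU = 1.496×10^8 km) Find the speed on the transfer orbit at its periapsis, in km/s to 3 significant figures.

In km: r₁ = 0.884 × 1.496×10^8 = 1.322464×10^8 km; r₂ = 4.13 × 1.496×10^8 = 6.17848×10^8 km.
Transfer-ellipse semi-major axis a_t = (r₁ + r₂)/2 = (1.322464×10^8 + 6.17848×10^8)/2 = 3.750472×10^8 km.
At periapsis, r = 1.322464×10^8 km.
Applying v² = μ(2/r − 1/a_t): v = 40.66 km/s.

v = 40.7 km/s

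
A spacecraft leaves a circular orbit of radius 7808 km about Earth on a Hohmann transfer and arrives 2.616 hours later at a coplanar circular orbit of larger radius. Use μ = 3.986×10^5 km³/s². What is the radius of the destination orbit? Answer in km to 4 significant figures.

Transfer time t = 2.616 hours = 9417.6 s, and t = π√(a_t³/μ).
So a_t = (μ t²/π²)^(1/3) = (3.986×10^5 × (9417.6)² / π²)^(1/3) = 15301 km.
Since a_t = (r₁ + r₂)/2, r₂ = 2a_t − r₁ = 2×15301 − 7808 = 22794 km.

r₂ = 22790 km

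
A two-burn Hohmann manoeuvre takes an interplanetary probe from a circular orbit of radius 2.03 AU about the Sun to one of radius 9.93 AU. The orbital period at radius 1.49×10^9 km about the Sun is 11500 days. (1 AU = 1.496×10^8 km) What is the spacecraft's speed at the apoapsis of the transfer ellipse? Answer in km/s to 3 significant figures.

From Kepler's third law T² = 4π²r³/μ at r = 1.49×10^9 km, T = 11500 days = 11500 × 86400 s = 9.936×10^8 s: μ = 4π²r³/T² = 1.32280×10^11 km³/s².
In km: r₁ = 2.03 × 1.496×10^8 = 3.03688×10^8 km; r₂ = 9.93 × 1.496×10^8 = 1.485528×10^9 km.
Transfer-ellipse semi-major axis a_t = (r₁ + r₂)/2 = (3.03688×10^8 + 1.485528×10^9)/2 = 8.94608×10^8 km.
At apoapsis, r = 1.485528×10^9 km.
From the vis-viva equation, v = √[μ(2/r − 1/a_t)] = 5.498 km/s.

v = 5.50 km/s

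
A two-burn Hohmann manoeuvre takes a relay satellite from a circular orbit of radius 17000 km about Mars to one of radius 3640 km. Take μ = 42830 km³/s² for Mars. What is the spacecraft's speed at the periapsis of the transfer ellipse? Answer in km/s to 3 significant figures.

v = 4.40 km/s

The Hohmann ellipse has a_t = (r₁ + r₂)/2 = 10320 km.
At periapsis, r = 3640 km.
Applying v² = μ(2/r − 1/a_t): v = 4.403 km/s.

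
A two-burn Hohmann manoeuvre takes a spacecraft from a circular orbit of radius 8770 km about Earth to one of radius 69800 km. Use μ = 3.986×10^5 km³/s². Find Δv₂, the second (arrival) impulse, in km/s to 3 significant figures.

Δv₂ = 1.26 km/s

Transfer-ellipse semi-major axis a_t = (r₁ + r₂)/2 = (8770 + 69800)/2 = 39285 km.
Circular speed at r = 69800 km: v_c = √(μ/r) = 2.390 km/s.
Vis-viva on the transfer ellipse at r = 69800 km gives v_t = √[μ(2/r − 1/a_t)] = 1.129 km/s.
Δv₂ = |v_t − v_c| = |1.129 − 2.390| = 1.261 km/s.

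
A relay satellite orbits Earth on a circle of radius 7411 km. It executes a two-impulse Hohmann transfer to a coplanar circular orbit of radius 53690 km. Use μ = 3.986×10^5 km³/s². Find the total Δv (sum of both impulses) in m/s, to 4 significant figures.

Semi-major axis of the transfer orbit: a_t = (7411 + 53690)/2 = 30550.5 km.
Circular speed at r₁: v₁ = √(μ/r₁) = √(3.986×10^5/7411) = 7.334 km/s.
Transfer-orbit speed at r₁ (vis-viva equation): v_p = √[μ(2/r₁ − 1/a_t)] = 9.722 km/s.
First burn Δv₁ = |v_p − v₁| = 2.388 km/s.
At r₂, v₂ = √(μ/r₂) = 2.725 km/s.
Transfer-orbit speed at r₂: v_a = √[μ(2/r₂ − 1/a_t)] = 1.342 km/s.
Second burn Δv₂ = |v₂ − v_a| = 1.383 km/s.
Δv = Δv₁ + Δv₂ = 2.388 + 1.383 = 3.771 km/s.

Δv = 3771 m/s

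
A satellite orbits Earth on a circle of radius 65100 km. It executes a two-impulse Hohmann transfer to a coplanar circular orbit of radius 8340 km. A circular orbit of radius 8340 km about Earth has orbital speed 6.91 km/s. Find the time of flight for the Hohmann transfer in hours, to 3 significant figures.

t = 9.73 hours

From the circular-orbit relation v² = μ/r at r = 8340 km: μ = v²r = (6.91)² × 8340 = 3.98219×10^5 km³/s².
The Hohmann ellipse has a_t = (r₁ + r₂)/2 = 36720 km.
By Kepler's third law the transfer-orbit period is T = 2π√(a_t³/μ), so t = T/2 = 35030 s.
Converting: 35030 s ÷ 3600 s/hour = 9.73 hours.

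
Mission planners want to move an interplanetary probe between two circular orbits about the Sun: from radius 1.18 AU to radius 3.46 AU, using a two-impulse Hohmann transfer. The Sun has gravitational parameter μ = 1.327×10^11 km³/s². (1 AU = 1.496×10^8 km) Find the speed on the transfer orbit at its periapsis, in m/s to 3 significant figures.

v = 33500 m/s

In km: r₁ = 1.18 × 1.496×10^8 = 1.76528×10^8 km; r₂ = 3.46 × 1.496×10^8 = 5.17616×10^8 km.
Semi-major axis of the transfer orbit: a_t = (1.76528×10^8 + 5.17616×10^8)/2 = 3.47072×10^8 km.
At periapsis, r = 1.76528×10^8 km.
From the vis-viva equation, v = √[μ(2/r − 1/a_t)] = 33.48 km/s.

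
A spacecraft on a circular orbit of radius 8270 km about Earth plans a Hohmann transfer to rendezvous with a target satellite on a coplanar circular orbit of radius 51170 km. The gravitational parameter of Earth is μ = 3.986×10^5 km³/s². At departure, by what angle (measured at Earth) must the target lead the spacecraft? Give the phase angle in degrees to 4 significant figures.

Transfer-ellipse semi-major axis a_t = (r₁ + r₂)/2 = (8270 + 51170)/2 = 29720 km.
The half-period of the transfer ellipse is t = π√(a_t³/μ) = 25495 s.
The target's mean motion on its circular orbit is ω₂ = √(μ/r₂³) = 5.4544×10^-5 rad/s.
Angle swept by the target during transfer: ω₂·t = 1.3906 rad = 79.68°.
The spacecraft traverses 180° on the transfer ellipse, so the target must lead by 180° − 79.68° = 100.3°.

φ = 100.3°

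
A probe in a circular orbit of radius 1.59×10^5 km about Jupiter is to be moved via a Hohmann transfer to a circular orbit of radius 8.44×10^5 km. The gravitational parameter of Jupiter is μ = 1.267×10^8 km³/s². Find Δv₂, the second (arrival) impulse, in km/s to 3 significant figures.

Δv₂ = 5.35 km/s

Transfer-ellipse semi-major axis a_t = (r₁ + r₂)/2 = (1.590×10^5 + 8.440×10^5)/2 = 5.015×10^5 km.
On the circular orbit at r = 8.440×10^5 km, v_c = √(μ/r) = 12.252 km/s.
Vis-viva on the transfer ellipse at r = 8.440×10^5 km gives v_t = √[μ(2/r − 1/a_t)] = 6.8989 km/s.
Δv₂ = |v_t − v_c| = |6.8989 − 12.252| = 5.353 km/s.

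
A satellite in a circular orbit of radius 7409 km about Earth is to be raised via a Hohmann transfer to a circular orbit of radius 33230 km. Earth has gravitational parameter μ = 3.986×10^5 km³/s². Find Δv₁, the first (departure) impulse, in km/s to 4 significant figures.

The Hohmann ellipse has a_t = (r₁ + r₂)/2 = 20319.5 km.
Circular speed at r = 7409 km: v_c = √(μ/r) = 7.335 km/s.
Transfer-orbit speed at the same r (vis-viva, a = a_t): v_t = √[μ(2/r − 1/a_t)] = 9.380 km/s.
Δv₁ = |v_t − v_c| = |9.380 − 7.335| = 2.045 km/s.

Δv₁ = 2.045 km/s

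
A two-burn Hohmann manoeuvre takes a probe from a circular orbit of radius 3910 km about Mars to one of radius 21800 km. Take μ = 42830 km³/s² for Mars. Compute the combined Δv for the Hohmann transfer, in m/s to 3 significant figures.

Δv = 1630 m/s

The Hohmann ellipse has a_t = (r₁ + r₂)/2 = 12855 km.
At r₁ the circular-orbit speed is v₁ = √(μ/r₁) = 3.310 km/s.
On the transfer ellipse at r₁, v² = μ(2/r − 1/a) gives v_p = √[μ(2/r₁ − 1/a_t)] = 4.310 km/s.
First burn Δv₁ = |v_p − v₁| = 1.000 km/s.
Circular speed at r₂: v₂ = √(μ/r₂) = 1.40167 km/s.
Transfer-orbit speed at r₂: v_a = √[μ(2/r₂ − 1/a_t)] = 0.773033 km/s.
Second burn Δv₂ = |v₂ − v_a| = 0.6286 km/s.
Δv = Δv₁ + Δv₂ = 1.000 + 0.6286 = 1.629 km/s.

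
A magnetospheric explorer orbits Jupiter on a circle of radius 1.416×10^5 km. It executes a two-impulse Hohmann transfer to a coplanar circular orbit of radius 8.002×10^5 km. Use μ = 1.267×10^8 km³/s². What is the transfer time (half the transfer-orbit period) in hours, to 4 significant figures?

t = 25.05 hours

Semi-major axis of the transfer orbit: a_t = (1.416×10^5 + 8.002×10^5)/2 = 4.709×10^5 km.
Transfer time t = π√(a_t³/μ) = π√((4.709×10^5)³ / 1.267×10^8) = 90190 s.
Converting: 90190 s ÷ 3600 s/hour = 25.05 hours.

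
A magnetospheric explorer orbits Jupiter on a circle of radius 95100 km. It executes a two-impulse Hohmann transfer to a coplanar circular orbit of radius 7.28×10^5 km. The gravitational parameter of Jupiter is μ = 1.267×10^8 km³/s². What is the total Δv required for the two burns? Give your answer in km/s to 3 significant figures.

Δv = 18.9 km/s

Transfer-ellipse semi-major axis a_t = (r₁ + r₂)/2 = (95100 + 7.280×10^5)/2 = 4.1155×10^5 km.
Circular speed at r₁: v₁ = √(μ/r₁) = √(1.267×10^8/95100) = 36.50 km/s.
Transfer-orbit speed at r₁ (vis-viva): v_p = √[μ(2/r₁ − 1/a_t)] = 48.55 km/s.
First burn Δv₁ = |v_p − v₁| = 12.05 km/s.
Circular speed at r₂: v₂ = √(μ/r₂) = 13.1924 km/s.
Transfer-orbit speed at r₂: v_a = √[μ(2/r₂ − 1/a_t)] = 6.34164 km/s.
Second burn Δv₂ = |v₂ − v_a| = 6.851 km/s.
Δv = Δv₁ + Δv₂ = 12.05 + 6.851 = 18.90 km/s.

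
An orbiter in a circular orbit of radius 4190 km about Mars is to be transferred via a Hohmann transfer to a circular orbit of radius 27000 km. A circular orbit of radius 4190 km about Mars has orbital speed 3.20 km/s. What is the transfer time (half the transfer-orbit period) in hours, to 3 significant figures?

t = 8.20 hours

From the circular-orbit relation v² = μ/r at r = 4190 km: μ = v²r = (3.20)² × 4190 = 42905.6 km³/s².
Transfer-ellipse semi-major axis a_t = (r₁ + r₂)/2 = (4190 + 27000)/2 = 15595 km.
By Kepler's third law the transfer-orbit period is T = 2π√(a_t³/μ), so t = T/2 = 29537 s.
Converting: 29537 s ÷ 3600 s/hour = 8.20 hours.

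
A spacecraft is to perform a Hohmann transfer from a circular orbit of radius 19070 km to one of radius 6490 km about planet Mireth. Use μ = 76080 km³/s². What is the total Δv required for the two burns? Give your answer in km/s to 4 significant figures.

Transfer-ellipse semi-major axis a_t = (r₁ + r₂)/2 = (19070 + 6490)/2 = 12780 km.
Circular speed at r₁: v₁ = √(μ/r₁) = √(76080/19070) = 1.99738 km/s.
Transfer-orbit speed at r₁ (v² = μ(2/r − 1/a)): v_a = √[μ(2/r₁ − 1/a_t)] = 1.42337 km/s.
First burn Δv₁ = |v_a − v₁| = 0.57401 km/s.
Circular speed at r₂: v₂ = √(μ/r₂) = 3.423836 km/s.
Transfer-orbit speed at r₂: v_p = √[μ(2/r₂ − 1/a_t)] = 4.182374 km/s.
Second burn Δv₂ = |v₂ − v_p| = 0.75854 km/s.
Total Δv = Δv₁ + Δv₂ = 1.333 km/s.

Δv = 1.333 km/s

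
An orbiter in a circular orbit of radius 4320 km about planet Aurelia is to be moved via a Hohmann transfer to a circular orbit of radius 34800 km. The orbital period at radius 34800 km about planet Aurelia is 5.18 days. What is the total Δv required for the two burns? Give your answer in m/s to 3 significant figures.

From Kepler's third law T² = 4π²r³/μ at r = 34800 km, T = 5.18 days = 5.18 × 86400 s = 4.47552×10^5 s: μ = 4π²r³/T² = 8306.35 km³/s².
Semi-major axis of the transfer orbit: a_t = (4320 + 34800)/2 = 19560 km.
Circular speed at r₁: v₁ = √(μ/r₁) = √(8306.35/4320) = 1.38664 km/s.
Transfer-orbit speed at r₁ (vis-viva equation): v_p = √[μ(2/r₁ − 1/a_t)] = 1.84956 km/s.
First burn Δv₁ = |v_p − v₁| = 0.4629 km/s.
At r₂, v₂ = √(μ/r₂) = 0.4886 km/s.
Transfer-orbit speed at r₂: v_a = √[μ(2/r₂ − 1/a_t)] = 0.2296 km/s.
Second burn Δv₂ = |v₂ − v_a| = 0.2590 km/s.
Δv = Δv₁ + Δv₂ = 0.4629 + 0.2590 = 0.7219 km/s.

Δv = 722 m/s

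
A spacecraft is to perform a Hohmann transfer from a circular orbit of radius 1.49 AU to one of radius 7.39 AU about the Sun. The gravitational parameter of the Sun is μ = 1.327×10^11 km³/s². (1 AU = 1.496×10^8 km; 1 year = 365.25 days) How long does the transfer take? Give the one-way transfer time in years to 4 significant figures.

In km: r₁ = 1.49 × 1.496×10^8 = 2.22904×10^8 km; r₂ = 7.39 × 1.496×10^8 = 1.105544×10^9 km.
Semi-major axis of the transfer orbit: a_t = (2.22904×10^8 + 1.105544×10^9)/2 = 6.64224×10^8 km.
Half the transfer-orbit period gives t = π√(a_t³/μ) = 1.4763×10^8 s.
Converting: 1.4763×10^8 s ÷ 3.15576×10^7 s/year (365.25 × 86400) = 4.678 years.

t = 4.678 years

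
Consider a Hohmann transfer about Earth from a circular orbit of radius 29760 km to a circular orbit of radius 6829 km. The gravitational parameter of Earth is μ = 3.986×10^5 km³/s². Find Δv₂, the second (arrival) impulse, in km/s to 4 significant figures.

Δv₂ = 2.104 km/s

Semi-major axis of the transfer orbit: a_t = (29760 + 6829)/2 = 18294.5 km.
On the circular orbit at r = 6829 km, v_c = √(μ/r) = 7.640 km/s.
Transfer-orbit speed at the same r (vis-viva, a = a_t): v_t = √[μ(2/r − 1/a_t)] = 9.744 km/s.
Δv₂ = |v_t − v_c| = |9.744 − 7.640| = 2.104 km/s.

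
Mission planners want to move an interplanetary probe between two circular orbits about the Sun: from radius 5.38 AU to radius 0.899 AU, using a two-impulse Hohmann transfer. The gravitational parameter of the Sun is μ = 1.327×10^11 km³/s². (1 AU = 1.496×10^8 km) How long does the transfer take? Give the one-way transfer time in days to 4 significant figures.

In km: r₁ = 5.38 × 1.496×10^8 = 8.04848×10^8 km; r₂ = 0.899 × 1.496×10^8 = 1.344904×10^8 km.
The Hohmann ellipse has a_t = (r₁ + r₂)/2 = 4.696692×10^8 km.
Transfer time t = π√(a_t³/μ) = π√((4.696692×10^8)³ / 1.327×10^11) = 8.778×10^7 s.
Converting: 8.778×10^7 s ÷ 86400 s/day = 1016 days.

t = 1016 days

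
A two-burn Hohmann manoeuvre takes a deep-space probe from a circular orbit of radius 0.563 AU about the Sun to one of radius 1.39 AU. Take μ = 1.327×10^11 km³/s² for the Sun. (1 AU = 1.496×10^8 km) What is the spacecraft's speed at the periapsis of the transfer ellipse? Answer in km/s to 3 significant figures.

v = 47.4 km/s

In km: r₁ = 0.563 × 1.496×10^8 = 8.42248×10^7 km; r₂ = 1.39 × 1.496×10^8 = 2.07944×10^8 km.
The Hohmann ellipse has a_t = (r₁ + r₂)/2 = 1.460844×10^8 km.
At periapsis, r = 8.42248×10^7 km.
Applying v² = μ(2/r − 1/a_t): v = 47.36 km/s.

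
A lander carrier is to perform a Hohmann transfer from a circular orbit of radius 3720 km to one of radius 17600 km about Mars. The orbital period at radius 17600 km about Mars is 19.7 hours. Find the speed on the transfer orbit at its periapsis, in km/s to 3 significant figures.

From Kepler's third law T² = 4π²r³/μ at r = 17600 km, T = 19.7 hours = 19.7 × 3600 s = 70920 s: μ = 4π²r³/T² = 42791.8 km³/s².
Semi-major axis of the transfer orbit: a_t = (3720 + 17600)/2 = 10660 km.
At periapsis, r = 3720 km.
Applying v² = μ(2/r − 1/a_t): v = 4.358 km/s.

v = 4.36 km/s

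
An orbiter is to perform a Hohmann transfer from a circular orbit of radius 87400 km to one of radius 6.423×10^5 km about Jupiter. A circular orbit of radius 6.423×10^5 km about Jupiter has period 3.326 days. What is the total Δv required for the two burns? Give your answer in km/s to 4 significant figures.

From Kepler's third law T² = 4π²r³/μ at r = 6.423×10^5 km, T = 3.326 days = 3.326 × 86400 s = 2.873664×10^5 s: μ = 4π²r³/T² = 1.26678×10^8 km³/s².
The Hohmann ellipse has a_t = (r₁ + r₂)/2 = 3.6485×10^5 km.
Circular speed at r₁: v₁ = √(μ/r₁) = √(1.26678×10^8/87400) = 38.07 km/s.
On the transfer ellipse at r₁, vis-viva gives v_p = √[μ(2/r₁ − 1/a_t)] = 50.51 km/s.
First burn Δv₁ = |v_p − v₁| = 12.44 km/s.
Circular speed at r₂: v₂ = √(μ/r₂) = 14.0437 km/s.
Transfer-orbit speed at r₂: v_a = √[μ(2/r₂ − 1/a_t)] = 6.87354 km/s.
Second burn Δv₂ = |v₂ − v_a| = 7.170 km/s.
Total Δv = Δv₁ + Δv₂ = 19.61 km/s.

Δv = 19.61 km/s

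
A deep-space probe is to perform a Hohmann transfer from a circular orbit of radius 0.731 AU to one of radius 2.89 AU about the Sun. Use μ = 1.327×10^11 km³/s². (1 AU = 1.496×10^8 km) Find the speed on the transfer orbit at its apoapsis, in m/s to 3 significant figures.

In km: r₁ = 0.731 × 1.496×10^8 = 1.093576×10^8 km; r₂ = 2.89 × 1.496×10^8 = 4.32344×10^8 km.
Transfer-ellipse semi-major axis a_t = (r₁ + r₂)/2 = (1.093576×10^8 + 4.32344×10^8)/2 = 2.708508×10^8 km.
The apoapsis of the transfer ellipse is at r = 4.32344×10^8 km.
Applying v² = μ(2/r − 1/a_t): v = 11.13 km/s.

v = 11100 m/s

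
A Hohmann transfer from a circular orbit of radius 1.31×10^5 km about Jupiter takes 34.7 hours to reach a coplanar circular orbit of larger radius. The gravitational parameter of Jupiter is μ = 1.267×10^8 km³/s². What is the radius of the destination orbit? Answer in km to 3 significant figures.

r₂ = 1.04×10^6 km

Transfer time t = 34.7 hours = 1.2492×10^5 s, and t = π√(a_t³/μ).
So a_t = (μ t²/π²)^(1/3) = (1.267×10^8 × (1.2492×10^5)² / π²)^(1/3) = 5.8512×10^5 km.
Since a_t = (r₁ + r₂)/2, r₂ = 2a_t − r₁ = 2×5.8512×10^5 − 1.310×10^5 = 1.03924×10^6 km.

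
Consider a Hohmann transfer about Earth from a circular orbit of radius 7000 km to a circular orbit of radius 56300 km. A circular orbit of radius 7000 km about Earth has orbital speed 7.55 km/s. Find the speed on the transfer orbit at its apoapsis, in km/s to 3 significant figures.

v = 1.25 km/s

From the circular-orbit relation v² = μ/r at r = 7000 km: μ = v²r = (7.55)² × 7000 = 3.99018×10^5 km³/s².
Semi-major axis of the transfer orbit: a_t = (7000 + 56300)/2 = 31650 km.
The apoapsis of the transfer ellipse is at r = 56300 km.
From the vis-viva equation, v = √[μ(2/r − 1/a_t)] = 1.252 km/s.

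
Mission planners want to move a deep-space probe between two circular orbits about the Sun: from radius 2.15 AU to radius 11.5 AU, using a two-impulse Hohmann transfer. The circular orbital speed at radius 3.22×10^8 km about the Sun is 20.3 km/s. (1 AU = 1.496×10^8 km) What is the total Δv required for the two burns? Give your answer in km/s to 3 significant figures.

From the circular-orbit relation v² = μ/r at r = 3.22×10^8 km: μ = v²r = (20.3)² × 3.22×10^8 = 1.32693×10^11 km³/s².
In km: r₁ = 2.15 × 1.496×10^8 = 3.2164×10^8 km; r₂ = 11.5 × 1.496×10^8 = 1.7204×10^9 km.
The Hohmann ellipse has a_t = (r₁ + r₂)/2 = 1.02102×10^9 km.
Circular speed at r₁: v₁ = √(μ/r₁) = √(1.32693×10^11/3.2164×10^8) = 20.3114 km/s.
Transfer-orbit speed at r₁ (vis-viva equation): v_p = √[μ(2/r₁ − 1/a_t)] = 26.3655 km/s.
First burn Δv₁ = |v_p − v₁| = 6.054 km/s.
Circular speed at r₂: v₂ = √(μ/r₂) = 8.782 km/s.
Transfer-orbit speed at r₂: v_a = √[μ(2/r₂ − 1/a_t)] = 4.929 km/s.
Second burn Δv₂ = |v₂ − v_a| = 3.853 km/s.
Δv = Δv₁ + Δv₂ = 6.054 + 3.853 = 9.907 km/s.

Δv = 9.91 km/s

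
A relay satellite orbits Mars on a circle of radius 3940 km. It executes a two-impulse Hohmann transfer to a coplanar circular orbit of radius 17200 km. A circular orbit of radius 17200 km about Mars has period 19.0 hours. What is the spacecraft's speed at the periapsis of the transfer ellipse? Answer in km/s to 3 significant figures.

From Kepler's third law T² = 4π²r³/μ at r = 17200 km, T = 19.0 hours = 19.0 × 3600 s = 68400 s: μ = 4π²r³/T² = 42937.1 km³/s².
Semi-major axis of the transfer orbit: a_t = (3940 + 17200)/2 = 10570 km.
At periapsis, r = 3940 km.
Vis-viva: v = √[μ(2/r − 1/a_t)] = √[42937.1 × (2/3940 − 1/10570)] = 4.211 km/s.

v = 4.21 km/s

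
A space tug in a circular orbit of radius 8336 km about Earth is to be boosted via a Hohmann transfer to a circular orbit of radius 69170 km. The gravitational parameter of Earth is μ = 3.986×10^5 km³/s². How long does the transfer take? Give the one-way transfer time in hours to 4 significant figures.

t = 10.54 hours

Transfer-ellipse semi-major axis a_t = (r₁ + r₂)/2 = (8336 + 69170)/2 = 38753 km.
Half the transfer-orbit period gives t = π√(a_t³/μ) = 37960 s.
Converting: 37960 s ÷ 3600 s/hour = 10.54 hours.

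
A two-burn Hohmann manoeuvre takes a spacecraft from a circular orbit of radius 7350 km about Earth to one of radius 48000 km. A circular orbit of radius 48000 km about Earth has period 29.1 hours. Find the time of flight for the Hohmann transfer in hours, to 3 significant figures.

t = 6.37 hours

From Kepler's third law T² = 4π²r³/μ at r = 48000 km, T = 29.1 hours = 29.1 × 3600 s = 1.0476×10^5 s: μ = 4π²r³/T² = 3.97825×10^5 km³/s².
Transfer-ellipse semi-major axis a_t = (r₁ + r₂)/2 = (7350 + 48000)/2 = 27675 km.
Half the transfer-orbit period gives t = π√(a_t³/μ) = 22930 s.
Converting: 22930 s ÷ 3600 s/hour = 6.37 hours.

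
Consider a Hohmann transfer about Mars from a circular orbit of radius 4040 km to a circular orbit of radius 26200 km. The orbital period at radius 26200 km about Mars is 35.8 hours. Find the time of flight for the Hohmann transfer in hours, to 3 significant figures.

From Kepler's third law T² = 4π²r³/μ at r = 26200 km, T = 35.8 hours = 35.8 × 3600 s = 1.2888×10^5 s: μ = 4π²r³/T² = 42745.7 km³/s².
Transfer-ellipse semi-major axis a_t = (r₁ + r₂)/2 = (4040 + 26200)/2 = 15120 km.
Half the transfer-orbit period gives t = π√(a_t³/μ) = 28250 s.
Converting: 28250 s ÷ 3600 s/hour = 7.85 hours.

t = 7.85 hours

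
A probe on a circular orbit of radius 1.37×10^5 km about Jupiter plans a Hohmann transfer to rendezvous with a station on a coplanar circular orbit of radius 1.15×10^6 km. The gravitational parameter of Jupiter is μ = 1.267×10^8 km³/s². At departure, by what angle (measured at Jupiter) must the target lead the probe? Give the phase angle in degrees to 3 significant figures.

Transfer-ellipse semi-major axis a_t = (r₁ + r₂)/2 = (1.370×10^5 + 1.150×10^6)/2 = 6.435×10^5 km.
Transfer time t = π√(a_t³/μ) = 1.441×10^5 s.
The target's mean motion on its circular orbit is ω₂ = √(μ/r₂³) = 9.127×10^-6 rad/s.
Angle swept by the target during transfer: ω₂·t = 1.315 rad = 75.34°.
The probe traverses 180° on the transfer ellipse, so the target must lead by 180° − 75.34° = 105°.

φ = 105°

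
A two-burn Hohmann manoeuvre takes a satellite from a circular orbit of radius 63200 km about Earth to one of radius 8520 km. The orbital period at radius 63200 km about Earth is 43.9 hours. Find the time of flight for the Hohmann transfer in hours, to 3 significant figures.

t = 9.38 hours

From Kepler's third law T² = 4π²r³/μ at r = 63200 km, T = 43.9 hours = 43.9 × 3600 s = 1.5804×10^5 s: μ = 4π²r³/T² = 3.99004×10^5 km³/s².
Transfer-ellipse semi-major axis a_t = (r₁ + r₂)/2 = (63200 + 8520)/2 = 35860 km.
By Kepler's third law the transfer-orbit period is T = 2π√(a_t³/μ), so t = T/2 = 33770 s.
Converting: 33770 s ÷ 3600 s/hour = 9.38 hours.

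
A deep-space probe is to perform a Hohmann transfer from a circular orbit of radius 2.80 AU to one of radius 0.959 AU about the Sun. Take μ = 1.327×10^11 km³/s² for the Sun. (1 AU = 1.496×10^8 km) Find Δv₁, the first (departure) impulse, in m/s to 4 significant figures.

Δv₁ = 5085 m/s

In km: r₁ = 2.80 × 1.496×10^8 = 4.1888×10^8 km; r₂ = 0.959 × 1.496×10^8 = 1.434664×10^8 km.
Transfer-ellipse semi-major axis a_t = (r₁ + r₂)/2 = (4.1888×10^8 + 1.434664×10^8)/2 = 2.811732×10^8 km.
On the circular orbit at r = 4.1888×10^8 km, v_c = √(μ/r) = 17.799 km/s.
Transfer-orbit speed at the same r (vis-viva, a = a_t): v_t = √[μ(2/r − 1/a_t)] = 12.714 km/s.
Δv₁ = |v_t − v_c| = |12.714 − 17.799| = 5.085 km/s.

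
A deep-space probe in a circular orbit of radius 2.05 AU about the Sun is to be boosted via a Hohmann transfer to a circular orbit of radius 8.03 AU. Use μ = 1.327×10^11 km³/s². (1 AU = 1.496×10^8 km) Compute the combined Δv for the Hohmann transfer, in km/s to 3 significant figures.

Δv = 9.26 km/s

In km: r₁ = 2.05 × 1.496×10^8 = 3.0668×10^8 km; r₂ = 8.03 × 1.496×10^8 = 1.201288×10^9 km.
Transfer-ellipse semi-major axis a_t = (r₁ + r₂)/2 = (3.0668×10^8 + 1.201288×10^9)/2 = 7.53984×10^8 km.
Circular speed at r₁: v₁ = √(μ/r₁) = √(1.327×10^11/3.0668×10^8) = 20.801 km/s.
Transfer-orbit speed at r₁ (vis-viva): v_p = √[μ(2/r₁ − 1/a_t)] = 26.256 km/s.
First burn Δv₁ = |v_p − v₁| = 5.455 km/s.
At r₂, v₂ = √(μ/r₂) = 10.51 km/s.
Transfer-orbit speed at r₂: v_a = √[μ(2/r₂ − 1/a_t)] = 6.703 km/s.
Second burn Δv₂ = |v₂ − v_a| = 3.807 km/s.
Total Δv = Δv₁ + Δv₂ = 9.262 km/s.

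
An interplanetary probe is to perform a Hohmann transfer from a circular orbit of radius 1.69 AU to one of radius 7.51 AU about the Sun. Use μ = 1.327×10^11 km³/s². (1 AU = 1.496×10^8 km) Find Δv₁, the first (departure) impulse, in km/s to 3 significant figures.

Δv₁ = 6.36 km/s

In km: r₁ = 1.69 × 1.496×10^8 = 2.52824×10^8 km; r₂ = 7.51 × 1.496×10^8 = 1.123496×10^9 km.
Transfer-ellipse semi-major axis a_t = (r₁ + r₂)/2 = (2.52824×10^8 + 1.123496×10^9)/2 = 6.8816×10^8 km.
On the circular orbit at r = 2.52824×10^8 km, v_c = √(μ/r) = 22.910 km/s.
Transfer-orbit speed at the same r (vis-viva, a = a_t): v_t = √[μ(2/r − 1/a_t)] = 29.273 km/s.
Δv₁ = |v_t − v_c| = |29.273 − 22.910| = 6.363 km/s.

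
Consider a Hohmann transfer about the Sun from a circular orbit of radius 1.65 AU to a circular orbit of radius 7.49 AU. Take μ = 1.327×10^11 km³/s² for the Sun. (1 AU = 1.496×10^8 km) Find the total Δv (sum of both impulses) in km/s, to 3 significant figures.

In km: r₁ = 1.65 × 1.496×10^8 = 2.4684×10^8 km; r₂ = 7.49 × 1.496×10^8 = 1.120504×10^9 km.
Semi-major axis of the transfer orbit: a_t = (2.4684×10^8 + 1.120504×10^9)/2 = 6.83672×10^8 km.
At r₁ the circular-orbit speed is v₁ = √(μ/r₁) = 23.186 km/s.
Transfer-orbit speed at r₁ (vis-viva equation): v_p = √[μ(2/r₁ − 1/a_t)] = 29.683 km/s.
First burn Δv₁ = |v_p − v₁| = 6.497 km/s.
At r₂, v₂ = √(μ/r₂) = 10.8825 km/s.
Transfer-orbit speed at r₂: v_a = √[μ(2/r₂ − 1/a_t)] = 6.53902 km/s.
Second burn Δv₂ = |v₂ − v_a| = 4.343 km/s.
Total Δv = Δv₁ + Δv₂ = 10.84 km/s.

Δv = 10.8 km/s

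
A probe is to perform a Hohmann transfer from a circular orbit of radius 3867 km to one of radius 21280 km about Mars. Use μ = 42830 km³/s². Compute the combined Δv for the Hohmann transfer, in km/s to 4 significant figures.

Δv = 1.633 km/s

The Hohmann ellipse has a_t = (r₁ + r₂)/2 = 12573.5 km.
Circular speed at r₁: v₁ = √(μ/r₁) = √(42830/3867) = 3.32803 km/s.
Transfer-orbit speed at r₁ (vis-viva): v_p = √[μ(2/r₁ − 1/a_t)] = 4.32957 km/s.
First burn Δv₁ = |v_p − v₁| = 1.0015 km/s.
Circular speed at r₂: v₂ = √(μ/r₂) = 1.41869 km/s.
Transfer-orbit speed at r₂: v_a = √[μ(2/r₂ − 1/a_t)] = 0.786769 km/s.
Second burn Δv₂ = |v₂ − v_a| = 0.63192 km/s.
Δv = Δv₁ + Δv₂ = 1.0015 + 0.63192 = 1.633 km/s.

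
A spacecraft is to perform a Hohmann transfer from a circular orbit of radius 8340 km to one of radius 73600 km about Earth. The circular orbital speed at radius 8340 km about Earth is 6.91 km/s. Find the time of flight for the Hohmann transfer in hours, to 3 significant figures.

t = 11.5 hours

From the circular-orbit relation v² = μ/r at r = 8340 km: μ = v²r = (6.91)² × 8340 = 3.98219×10^5 km³/s².
Semi-major axis of the transfer orbit: a_t = (8340 + 73600)/2 = 40970 km.
Transfer time t = π√(a_t³/μ) = π√((40970)³ / 3.98219×10^5) = 41280 s.
Converting: 41280 s ÷ 3600 s/hour = 11.5 hours.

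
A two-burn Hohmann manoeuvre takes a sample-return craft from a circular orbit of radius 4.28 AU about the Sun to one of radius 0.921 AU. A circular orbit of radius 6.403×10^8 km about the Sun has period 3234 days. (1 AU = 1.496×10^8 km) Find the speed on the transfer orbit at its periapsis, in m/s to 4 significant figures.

From Kepler's third law T² = 4π²r³/μ at r = 6.403×10^8 km, T = 3234 days = 3234 × 86400 s = 2.794176×10^8 s: μ = 4π²r³/T² = 1.32740×10^11 km³/s².
In km: r₁ = 4.28 × 1.496×10^8 = 6.40288×10^8 km; r₂ = 0.921 × 1.496×10^8 = 1.377816×10^8 km.
The Hohmann ellipse has a_t = (r₁ + r₂)/2 = 3.890348×10^8 km.
The periapsis of the transfer ellipse is at r = 1.377816×10^8 km.
Applying v² = μ(2/r − 1/a_t): v = 39.82 km/s.

v = 39820 m/s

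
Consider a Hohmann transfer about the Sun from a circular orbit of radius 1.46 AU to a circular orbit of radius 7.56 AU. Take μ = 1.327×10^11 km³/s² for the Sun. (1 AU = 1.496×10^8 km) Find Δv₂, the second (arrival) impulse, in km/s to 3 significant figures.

In km: r₁ = 1.46 × 1.496×10^8 = 2.18416×10^8 km; r₂ = 7.56 × 1.496×10^8 = 1.130976×10^9 km.
Semi-major axis of the transfer orbit: a_t = (2.18416×10^8 + 1.130976×10^9)/2 = 6.74696×10^8 km.
On the circular orbit at r = 1.130976×10^9 km, v_c = √(μ/r) = 10.832 km/s.
Vis-viva on the transfer ellipse at r = 1.130976×10^9 km gives v_t = √[μ(2/r − 1/a_t)] = 6.1631 km/s.
Δv₂ = |v_t − v_c| = |6.1631 − 10.832| = 4.669 km/s.

Δv₂ = 4.67 km/s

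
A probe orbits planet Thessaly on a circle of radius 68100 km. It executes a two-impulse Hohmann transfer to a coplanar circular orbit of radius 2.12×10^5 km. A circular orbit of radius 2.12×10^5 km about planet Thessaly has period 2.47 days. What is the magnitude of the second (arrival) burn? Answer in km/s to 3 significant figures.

Δv₂ = 1.89 km/s

From Kepler's third law T² = 4π²r³/μ at r = 2.12×10^5 km, T = 2.47 days = 2.47 × 86400 s = 2.13408×10^5 s: μ = 4π²r³/T² = 8.25935×10^6 km³/s².
Semi-major axis of the transfer orbit: a_t = (68100 + 2.120×10^5)/2 = 1.4005×10^5 km.
On the circular orbit at r = 2.120×10^5 km, v_c = √(μ/r) = 6.2417 km/s.
Vis-viva on the transfer ellipse at r = 2.120×10^5 km gives v_t = √[μ(2/r − 1/a_t)] = 4.3525 km/s.
Δv₂ = |v_t − v_c| = |4.3525 − 6.2417| = 1.889 km/s.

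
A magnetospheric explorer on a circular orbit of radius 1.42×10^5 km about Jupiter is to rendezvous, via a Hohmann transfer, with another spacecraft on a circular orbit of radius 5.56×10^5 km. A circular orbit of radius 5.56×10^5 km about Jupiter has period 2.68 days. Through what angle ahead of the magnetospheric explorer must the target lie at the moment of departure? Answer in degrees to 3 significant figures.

From Kepler's third law T² = 4π²r³/μ at r = 5.56×10^5 km, T = 2.68 days = 2.68 × 86400 s = 2.31552×10^5 s: μ = 4π²r³/T² = 1.26557×10^8 km³/s².
Semi-major axis of the transfer orbit: a_t = (1.420×10^5 + 5.560×10^5)/2 = 3.490×10^5 km.
Transfer time t = π√(a_t³/μ) = 57576.4 s.
The target's mean motion on its circular orbit is ω₂ = √(μ/r₂³) = 2.71351×10^-5 rad/s.
Angle swept by the target during transfer: ω₂·t = 1.56234 rad = 89.52°.
The magnetospheric explorer traverses 180° on the transfer ellipse, so the target must lead by 180° − 89.52° = 90.5°.

φ = 90.5°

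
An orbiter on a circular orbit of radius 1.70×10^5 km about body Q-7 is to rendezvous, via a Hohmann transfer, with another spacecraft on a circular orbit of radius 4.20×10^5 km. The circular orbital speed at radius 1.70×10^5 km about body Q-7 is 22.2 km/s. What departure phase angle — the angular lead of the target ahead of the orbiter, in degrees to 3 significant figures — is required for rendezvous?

From the circular-orbit relation v² = μ/r at r = 1.70×10^5 km: μ = v²r = (22.2)² × 1.70×10^5 = 8.37828×10^7 km³/s².
The Hohmann ellipse has a_t = (r₁ + r₂)/2 = 2.950×10^5 km.
The half-period of the transfer ellipse is t = π√(a_t³/μ) = 54990 s.
The target's mean motion on its circular orbit is ω₂ = √(μ/r₂³) = 3.363×10^-5 rad/s.
Angle swept by the target during transfer: ω₂·t = 1.8493 rad = 106.0°.
The orbiter traverses 180° on the transfer ellipse, so the target must lead by 180° − 106.0° = 74.0°.

φ = 74.0°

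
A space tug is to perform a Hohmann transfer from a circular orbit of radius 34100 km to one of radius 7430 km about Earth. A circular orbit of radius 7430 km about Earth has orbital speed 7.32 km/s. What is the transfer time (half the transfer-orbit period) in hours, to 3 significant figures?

t = 4.14 hours

From the circular-orbit relation v² = μ/r at r = 7430 km: μ = v²r = (7.32)² × 7430 = 3.98117×10^5 km³/s².
Transfer-ellipse semi-major axis a_t = (r₁ + r₂)/2 = (34100 + 7430)/2 = 20765 km.
Transfer time t = π√(a_t³/μ) = π√((20765)³ / 3.98117×10^5) = 14900 s.
Converting: 14900 s ÷ 3600 s/hour = 4.14 hours.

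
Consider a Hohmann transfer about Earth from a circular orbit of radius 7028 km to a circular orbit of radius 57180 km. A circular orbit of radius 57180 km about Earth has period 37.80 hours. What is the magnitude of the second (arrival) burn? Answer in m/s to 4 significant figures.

Δv₂ = 1405 m/s

From Kepler's third law T² = 4π²r³/μ at r = 57180 km, T = 37.80 hours = 37.80 × 3600 s = 1.3608×10^5 s: μ = 4π²r³/T² = 3.98569×10^5 km³/s².
Semi-major axis of the transfer orbit: a_t = (7028 + 57180)/2 = 32104 km.
On the circular orbit at r = 57180 km, v_c = √(μ/r) = 2.640 km/s.
Transfer-orbit speed at the same r (vis-viva, a = a_t): v_t = √[μ(2/r − 1/a_t)] = 1.235 km/s.
Δv₂ = |v_t − v_c| = |1.235 − 2.640| = 1.405 km/s.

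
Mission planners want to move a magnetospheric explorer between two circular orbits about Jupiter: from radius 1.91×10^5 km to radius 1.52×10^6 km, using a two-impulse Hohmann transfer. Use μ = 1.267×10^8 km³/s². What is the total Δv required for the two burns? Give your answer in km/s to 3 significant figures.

Transfer-ellipse semi-major axis a_t = (r₁ + r₂)/2 = (1.910×10^5 + 1.520×10^6)/2 = 8.555×10^5 km.
Circular speed at r₁: v₁ = √(μ/r₁) = √(1.267×10^8/1.910×10^5) = 25.756 km/s.
On the transfer ellipse at r₁, vis-viva equation gives v_p = √[μ(2/r₁ − 1/a_t)] = 34.331 km/s.
First burn Δv₁ = |v_p − v₁| = 8.575 km/s.
At r₂, v₂ = √(μ/r₂) = 9.130 km/s.
Transfer-orbit speed at r₂: v_a = √[μ(2/r₂ − 1/a_t)] = 4.314 km/s.
Second burn Δv₂ = |v₂ − v_a| = 4.816 km/s.
Total Δv = Δv₁ + Δv₂ = 13.39 km/s.

Δv = 13.4 km/s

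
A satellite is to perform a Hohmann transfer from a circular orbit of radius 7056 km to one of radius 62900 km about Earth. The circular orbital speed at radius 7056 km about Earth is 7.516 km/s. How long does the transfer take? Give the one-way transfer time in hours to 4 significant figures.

From the circular-orbit relation v² = μ/r at r = 7056 km: μ = v²r = (7.516)² × 7056 = 3.98595×10^5 km³/s².
Transfer-ellipse semi-major axis a_t = (r₁ + r₂)/2 = (7056 + 62900)/2 = 34978 km.
Transfer time t = π√(a_t³/μ) = π√((34978)³ / 3.98595×10^5) = 32550 s.
Converting: 32550 s ÷ 3600 s/hour = 9.042 hours.

t = 9.042 hours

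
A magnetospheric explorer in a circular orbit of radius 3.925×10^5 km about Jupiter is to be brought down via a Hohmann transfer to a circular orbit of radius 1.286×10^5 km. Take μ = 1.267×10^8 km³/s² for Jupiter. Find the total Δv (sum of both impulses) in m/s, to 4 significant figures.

Δv = 12480 m/s

Transfer-ellipse semi-major axis a_t = (r₁ + r₂)/2 = (3.925×10^5 + 1.286×10^5)/2 = 2.6055×10^5 km.
At r₁ the circular-orbit speed is v₁ = √(μ/r₁) = 17.9667 km/s.
On the transfer ellipse at r₁, vis-viva equation gives v_a = √[μ(2/r₁ − 1/a_t)] = 12.6224 km/s.
First burn Δv₁ = |v_a − v₁| = 5.344 km/s.
At r₂, v₂ = √(μ/r₂) = 31.388 km/s.
Transfer-orbit speed at r₂: v_p = √[μ(2/r₂ − 1/a_t)] = 38.525 km/s.
Second burn Δv₂ = |v₂ − v_p| = 7.137 km/s.
Total Δv = Δv₁ + Δv₂ = 12.48 km/s.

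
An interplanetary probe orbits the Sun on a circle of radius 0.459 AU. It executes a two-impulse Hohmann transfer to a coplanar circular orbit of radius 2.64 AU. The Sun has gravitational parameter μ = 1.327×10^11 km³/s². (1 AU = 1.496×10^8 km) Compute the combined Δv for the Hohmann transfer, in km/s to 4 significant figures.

Δv = 21.77 km/s

In km: r₁ = 0.459 × 1.496×10^8 = 6.86664×10^7 km; r₂ = 2.64 × 1.496×10^8 = 3.94944×10^8 km.
Semi-major axis of the transfer orbit: a_t = (6.86664×10^7 + 3.94944×10^8)/2 = 2.318052×10^8 km.
At r₁ the circular-orbit speed is v₁ = √(μ/r₁) = 43.96 km/s.
On the transfer ellipse at r₁, vis-viva equation gives v_p = √[μ(2/r₁ − 1/a_t)] = 57.38 km/s.
First burn Δv₁ = |v_p − v₁| = 13.42 km/s.
At r₂, v₂ = √(μ/r₂) = 18.3302 km/s.
Transfer-orbit speed at r₂: v_a = √[μ(2/r₂ − 1/a_t)] = 9.97650 km/s.
Second burn Δv₂ = |v₂ − v_a| = 8.354 km/s.
Total Δv = Δv₁ + Δv₂ = 21.77 km/s.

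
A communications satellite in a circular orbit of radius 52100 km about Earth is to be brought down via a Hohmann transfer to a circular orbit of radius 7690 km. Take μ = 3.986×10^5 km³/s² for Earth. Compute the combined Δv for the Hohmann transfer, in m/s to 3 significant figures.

Δv = 3670 m/s

Transfer-ellipse semi-major axis a_t = (r₁ + r₂)/2 = (52100 + 7690)/2 = 29895 km.
At r₁ the circular-orbit speed is v₁ = √(μ/r₁) = 2.766 km/s.
On the transfer ellipse at r₁, vis-viva gives v_a = √[μ(2/r₁ − 1/a_t)] = 1.403 km/s.
First burn Δv₁ = |v_a − v₁| = 1.363 km/s.
At r₂, v₂ = √(μ/r₂) = 7.1996 km/s.
Transfer-orbit speed at r₂: v_p = √[μ(2/r₂ − 1/a_t)] = 9.5044 km/s.
Second burn Δv₂ = |v₂ − v_p| = 2.305 km/s.
Total Δv = Δv₁ + Δv₂ = 3.668 km/s.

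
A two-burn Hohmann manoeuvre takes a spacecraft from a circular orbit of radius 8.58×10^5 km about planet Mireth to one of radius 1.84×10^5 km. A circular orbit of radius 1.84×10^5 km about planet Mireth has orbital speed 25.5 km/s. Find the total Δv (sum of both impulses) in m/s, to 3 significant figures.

Δv = 12000 m/s

From the circular-orbit relation v² = μ/r at r = 1.84×10^5 km: μ = v²r = (25.5)² × 1.84×10^5 = 1.19646×10^8 km³/s².
Transfer-ellipse semi-major axis a_t = (r₁ + r₂)/2 = (8.580×10^5 + 1.840×10^5)/2 = 5.210×10^5 km.
Circular speed at r₁: v₁ = √(μ/r₁) = √(1.19646×10^8/8.580×10^5) = 11.80879 km/s.
Transfer-orbit speed at r₁ (vis-viva equation): v_a = √[μ(2/r₁ − 1/a_t)] = 7.017711 km/s.
First burn Δv₁ = |v_a − v₁| = 4.79108 km/s.
Circular speed at r₂: v₂ = √(μ/r₂) = 25.50000 km/s.
Transfer-orbit speed at r₂: v_p = √[μ(2/r₂ − 1/a_t)] = 32.72389 km/s.
Second burn Δv₂ = |v₂ − v_p| = 7.22389 km/s.
Δv = Δv₁ + Δv₂ = 4.79108 + 7.22389 = 12.01 km/s.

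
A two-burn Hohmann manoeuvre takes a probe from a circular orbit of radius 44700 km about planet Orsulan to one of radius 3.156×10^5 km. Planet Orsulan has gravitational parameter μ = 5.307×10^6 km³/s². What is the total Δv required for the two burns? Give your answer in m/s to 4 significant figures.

Transfer-ellipse semi-major axis a_t = (r₁ + r₂)/2 = (44700 + 3.156×10^5)/2 = 1.8015×10^5 km.
Circular speed at r₁: v₁ = √(μ/r₁) = √(5.307×10^6/44700) = 10.896 km/s.
On the transfer ellipse at r₁, v² = μ(2/r − 1/a) gives v_p = √[μ(2/r₁ − 1/a_t)] = 14.422 km/s.
First burn Δv₁ = |v_p − v₁| = 3.526 km/s.
Circular speed at r₂: v₂ = √(μ/r₂) = 4.101 km/s.
Transfer-orbit speed at r₂: v_a = √[μ(2/r₂ − 1/a_t)] = 2.043 km/s.
Second burn Δv₂ = |v₂ − v_a| = 2.058 km/s.
Total Δv = Δv₁ + Δv₂ = 5.584 km/s.

Δv = 5584 m/s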